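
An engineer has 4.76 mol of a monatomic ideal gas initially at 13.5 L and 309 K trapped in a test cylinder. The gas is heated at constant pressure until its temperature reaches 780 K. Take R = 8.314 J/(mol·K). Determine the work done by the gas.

18600 J

P₁ = nRT₁/V₁ = 4.76×8.314×309/13.5 = 906 kPa.
Isobaric: P stays 906 kPa; V/T = const ⇒ T₂ = 780 K, V₂ = 34.1 L.
W = PΔV = 906×(34.1−13.5) kPa·L = 18600 J.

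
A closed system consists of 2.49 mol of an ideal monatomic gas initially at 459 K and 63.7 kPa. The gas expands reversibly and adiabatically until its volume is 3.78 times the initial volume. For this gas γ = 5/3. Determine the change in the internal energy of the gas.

-8380 J

V₁ = nRT₁/P₁ = 2.49×8.314×459/63.7 = 149 L.
Adiabatic: TV^(γ−1) = const ⇒ T₂ = 459×(0.265)^0.667 = 189 K; PV^γ = const ⇒ P₂ = 6.94 kPa.
For an ideal gas ΔU = nCvΔT with Cv = (3/2)R = 12.5 J/(mol·K).
ΔU = 2.49×12.5×(189−459) = -8380 J.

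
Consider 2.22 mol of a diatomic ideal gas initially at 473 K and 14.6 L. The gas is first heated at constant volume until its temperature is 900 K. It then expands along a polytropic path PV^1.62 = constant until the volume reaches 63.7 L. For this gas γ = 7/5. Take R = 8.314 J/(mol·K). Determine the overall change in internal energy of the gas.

-5170 J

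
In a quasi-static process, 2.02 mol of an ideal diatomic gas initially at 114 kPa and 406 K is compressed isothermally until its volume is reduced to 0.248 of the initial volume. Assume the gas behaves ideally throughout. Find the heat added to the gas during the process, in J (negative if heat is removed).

V₁ = nRT₁/P₁ = 2.02×8.314×406/114 = 59.8 L.
Isothermal: T stays 406 K; PV = const ⇒ V₂ = 14.8 L, P₂ = 460 kPa.
ΔU = 0 (ideal gas, T constant).
W = nRT ln(V₂/V₁) = 2.02×8.314×406×ln(0.248) = -9510 J.
Q = ΔU + W = -9510 J.

-9510 J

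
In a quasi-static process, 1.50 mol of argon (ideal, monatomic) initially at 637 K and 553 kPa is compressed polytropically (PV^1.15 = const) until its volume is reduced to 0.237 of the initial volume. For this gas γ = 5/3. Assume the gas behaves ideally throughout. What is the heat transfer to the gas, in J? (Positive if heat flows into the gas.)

-9890 J

V₁ = nRT₁/P₁ = 1.50×8.314×637/553 = 14.4 L.
Polytropic n=1.15: T₂ = T₁(V₁/V₂)^(n−1) = 637×(4.22)^0.15 = 791 K; P₂ = P₁(V₁/V₂)^n = 2900 kPa.
W = (P₁V₁−P₂V₂)/(n−1) = (553×14.4−2900×3.40)/0.15 = -12800 J.
ΔU = nCvΔT = 1.50×12.5×(791−637) = 2870 J.
Q = ΔU + W = -9890 J.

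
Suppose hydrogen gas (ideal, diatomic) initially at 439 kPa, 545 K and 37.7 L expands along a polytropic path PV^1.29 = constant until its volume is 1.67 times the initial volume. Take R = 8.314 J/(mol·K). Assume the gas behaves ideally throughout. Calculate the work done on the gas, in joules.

n = P₁V₁/(RT₁) = 439×37.7/(8.314×545) = 3.65 mol.
Polytropic n=1.29: T₂ = T₁(V₁/V₂)^(n−1) = 545×(0.599)^0.29 = 470 K; P₂ = P₁(V₁/V₂)^n = 227 kPa.
W = (P₁V₁−P₂V₂)/(n−1) = (439×37.7−227×63.0)/0.29 = 7890 J.
Work done on the gas = −W_by = -7890 J.

-7890 J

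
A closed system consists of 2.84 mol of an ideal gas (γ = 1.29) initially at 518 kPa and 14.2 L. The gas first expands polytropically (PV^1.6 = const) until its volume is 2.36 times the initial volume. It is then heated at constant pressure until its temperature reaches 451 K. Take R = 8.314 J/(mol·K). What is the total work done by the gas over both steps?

11200 J

T₁ = P₁V₁/(nR) = 518×14.2/(2.84×8.314) = 312 K.
Step 1 — Polytropic n=1.6: T₂ = T₁(V₁/V₂)^(n−1) = 312×(0.424)^0.60 = 186 K; P₂ = P₁(V₁/V₂)^n = 131 kPa.
W = (P₁V₁−P₂V₂)/(n−1) = (518×14.2−131×33.5)/0.60 = 4940 J.
ΔU = nCvΔT = 2.84×28.7×(186−312) = -10200 J.
Q = ΔU + W = -5280 J.
State after step 1: P = 131 kPa, V = 33.5 L, T = 186 K.
Step 2 — Isobaric: P stays 131 kPa; V/T = const ⇒ T₂ = 451 K, V₂ = 81.2 L.
W = PΔV = 131×(81.2−33.5) kPa·L = 6250 J.
ΔU = nCvΔT = 2.84×28.7×(451−186) = 21600 J.
Q = ΔU + W = nCpΔT = 27800 J.
Net over both steps: W = 11200 J, Q = 22500 J, ΔU = 11400 J.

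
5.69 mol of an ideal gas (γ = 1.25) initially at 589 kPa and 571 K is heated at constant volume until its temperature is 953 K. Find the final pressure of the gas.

V₁ = nRT₁/P₁ = 5.69×8.314×571/589 = 45.9 L.
Isochoric: V stays 45.9 L; P/T = const ⇒ T₂ = 953 K, P₂ = 983 kPa.

983 kPa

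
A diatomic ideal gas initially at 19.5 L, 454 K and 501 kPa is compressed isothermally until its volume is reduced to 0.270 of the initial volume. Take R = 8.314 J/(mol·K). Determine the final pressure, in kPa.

1860 kPa

Isothermal: T stays 454 K; PV = const ⇒ V₂ = 5.27 L, P₂ = 1860 kPa.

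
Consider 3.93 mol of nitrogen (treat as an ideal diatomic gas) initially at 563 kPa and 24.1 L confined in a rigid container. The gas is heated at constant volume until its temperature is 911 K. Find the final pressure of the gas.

1240 kPa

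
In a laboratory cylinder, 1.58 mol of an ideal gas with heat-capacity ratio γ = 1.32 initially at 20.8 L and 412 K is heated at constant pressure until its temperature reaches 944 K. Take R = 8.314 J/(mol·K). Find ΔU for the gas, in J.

P₁ = nRT₁/V₁ = 1.58×8.314×412/20.8 = 260 kPa.
Isobaric: P stays 260 kPa; V/T = const ⇒ T₂ = 944 K, V₂ = 47.7 L.
For an ideal gas ΔU = nCvΔT with Cv = R/(γ−1) = 26.0 J/(mol·K).
ΔU = 1.58×26.0×(944−412) = 21800 J.

21800 J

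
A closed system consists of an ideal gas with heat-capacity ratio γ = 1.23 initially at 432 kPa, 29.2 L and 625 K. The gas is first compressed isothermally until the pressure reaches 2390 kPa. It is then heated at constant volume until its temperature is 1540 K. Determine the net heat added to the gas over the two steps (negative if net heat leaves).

58700 J

n = P₁V₁/(RT₁) = 432×29.2/(8.314×625) = 2.43 mol.
Step 1 — Isothermal: T stays 625 K; PV = const ⇒ V₂ = 5.28 L, P₂ = 2390 kPa.
ΔU = 0 (ideal gas, T constant).
W = nRT ln(V₂/V₁) = 2.43×8.314×625×ln(0.181) = -21600 J.
Q = ΔU + W = -21600 J.
State after step 1: P = 2390 kPa, V = 5.28 L, T = 625 K.
Step 2 — Isochoric: V stays 5.28 L; P/T = const ⇒ T₂ = 1540 K, P₂ = 5890 kPa.
W = 0 (no volume change).
ΔU = nCvΔT = 2.43×36.1×(1540−625) = 80300 J.
Q = ΔU = 80300 J.
Net over both steps: W = -21600 J, Q = 58700 J, ΔU = 80300 J.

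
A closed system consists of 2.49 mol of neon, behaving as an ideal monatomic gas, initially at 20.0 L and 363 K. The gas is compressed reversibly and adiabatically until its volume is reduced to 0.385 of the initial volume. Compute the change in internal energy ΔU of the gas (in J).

10000 J

P₁ = nRT₁/V₁ = 2.49×8.314×363/20.0 = 376 kPa.
Adiabatic: TV^(γ−1) = const ⇒ T₂ = 363×(2.60)^0.667 = 686 K; PV^γ = const ⇒ P₂ = 1840 kPa.
For an ideal gas ΔU = nCvΔT with Cv = (3/2)R = 12.5 J/(mol·K).
ΔU = 2.49×12.5×(686−363) = 10000 J.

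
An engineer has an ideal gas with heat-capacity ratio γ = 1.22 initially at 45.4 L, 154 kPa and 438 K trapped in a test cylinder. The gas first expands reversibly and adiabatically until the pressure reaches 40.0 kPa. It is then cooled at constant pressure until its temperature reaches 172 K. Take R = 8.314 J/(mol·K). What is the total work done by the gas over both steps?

n = P₁V₁/(RT₁) = 154×45.4/(8.314×438) = 1.92 mol.
Step 1 — Adiabatic: T₂/T₁ = (P₂/P₁)^((γ−1)/γ) ⇒ T₂ = 438×(0.260)^0.180 = 343 K; V₂ = 137 L.
ΔU = nCvΔT = 1.92×37.8×(343−438) = -6860 J.
Q = 0 for an adiabatic process, so W = −ΔU = 6860 J.
State after step 1: P = 40.0 kPa, V = 137 L, T = 343 K.
Step 2 — Isobaric: P stays 40.0 kPa; V/T = const ⇒ T₂ = 172 K, V₂ = 68.6 L.
W = PΔV = 40.0×(68.6−137) kPa·L = -2740 J.
ΔU = nCvΔT = 1.92×37.8×(172−343) = -12400 J.
Q = ΔU + W = nCpΔT = -15200 J.
Net over both steps: W = 4120 J, Q = -15200 J, ΔU = -19300 J.

4120 J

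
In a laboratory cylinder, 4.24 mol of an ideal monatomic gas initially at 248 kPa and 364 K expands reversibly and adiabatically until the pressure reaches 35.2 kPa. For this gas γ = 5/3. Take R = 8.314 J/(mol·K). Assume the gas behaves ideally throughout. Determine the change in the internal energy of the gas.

-10400 J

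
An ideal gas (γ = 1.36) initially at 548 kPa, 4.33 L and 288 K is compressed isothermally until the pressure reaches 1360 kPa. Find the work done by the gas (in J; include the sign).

n = P₁V₁/(RT₁) = 548×4.33/(8.314×288) = 0.991 mol.
Isothermal: T stays 288 K; PV = const ⇒ V₂ = 1.74 L, P₂ = 1360 kPa.
W = nRT ln(V₂/V₁) = 0.991×8.314×288×ln(0.403) = -2160 J.

-2160 J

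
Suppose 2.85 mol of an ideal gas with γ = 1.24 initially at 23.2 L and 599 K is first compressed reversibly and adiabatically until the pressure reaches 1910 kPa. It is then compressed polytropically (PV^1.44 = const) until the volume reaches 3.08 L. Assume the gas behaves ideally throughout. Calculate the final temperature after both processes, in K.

1210 K

P₁ = nRT₁/V₁ = 2.85×8.314×599/23.2 = 612 kPa.
Step 1 — Adiabatic: T₂/T₁ = (P₂/P₁)^((γ−1)/γ) ⇒ T₂ = 599×(3.12)^0.194 = 747 K; V₂ = 9.26 L.
ΔU = nCvΔT = 2.85×34.6×(747−599) = 14600 J.
Q = 0 for an adiabatic process, so W = −ΔU = -14600 J.
State after step 1: P = 1910 kPa, V = 9.26 L, T = 747 K.
Step 2 — Polytropic n=1.44: T₂ = T₁(V₁/V₂)^(n−1) = 747×(3.01)^0.44 = 1210 K; P₂ = P₁(V₁/V₂)^n = 9320 kPa.
W = (P₁V₁−P₂V₂)/(n−1) = (1910×9.26−9320×3.08)/0.44 = -25100 J.
ΔU = nCvΔT = 2.85×34.6×(1210−747) = 45900 J.
Q = ΔU + W = 20900 J.
Net over both steps: W = -39600 J, Q = 20900 J, ΔU = 60500 J.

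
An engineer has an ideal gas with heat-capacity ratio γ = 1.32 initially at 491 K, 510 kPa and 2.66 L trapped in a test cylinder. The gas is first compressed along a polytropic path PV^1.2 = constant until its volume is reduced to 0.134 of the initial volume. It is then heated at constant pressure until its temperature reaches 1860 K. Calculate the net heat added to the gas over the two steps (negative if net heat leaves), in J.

n = P₁V₁/(RT₁) = 510×2.66/(8.314×491) = 0.332 mol.
Step 1 — Polytropic n=1.2: T₂ = T₁(V₁/V₂)^(n−1) = 491×(7.46)^0.20 = 734 K; P₂ = P₁(V₁/V₂)^n = 5690 kPa.
W = (P₁V₁−P₂V₂)/(n−1) = (510×2.66−5690×0.356)/0.20 = -3360 J.
ΔU = nCvΔT = 0.332×26.0×(734−491) = 2100 J.
Q = ΔU + W = -1260 J.
State after step 1: P = 5690 kPa, V = 0.356 L, T = 734 K.
Step 2 — Isobaric: P stays 5690 kPa; V/T = const ⇒ T₂ = 1860 K, V₂ = 0.903 L.
W = PΔV = 5690×(0.903−0.356) kPa·L = 3110 J.
ΔU = nCvΔT = 0.332×26.0×(1860−734) = 9720 J.
Q = ΔU + W = nCpΔT = 12800 J.
Net over both steps: W = -245 J, Q = 11600 J, ΔU = 11800 J.

11600 J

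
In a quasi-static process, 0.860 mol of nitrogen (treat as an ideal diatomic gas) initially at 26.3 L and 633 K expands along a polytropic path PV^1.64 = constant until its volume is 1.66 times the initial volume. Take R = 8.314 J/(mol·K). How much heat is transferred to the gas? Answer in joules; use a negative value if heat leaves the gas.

P₁ = nRT₁/V₁ = 0.860×8.314×633/26.3 = 172 kPa.
Polytropic n=1.64: T₂ = T₁(V₁/V₂)^(n−1) = 633×(0.602)^0.64 = 458 K; P₂ = P₁(V₁/V₂)^n = 75.0 kPa.
W = (P₁V₁−P₂V₂)/(n−1) = (172×26.3−75.0×43.7)/0.64 = 1960 J.
ΔU = nCvΔT = 0.860×20.8×(458−633) = -3130 J.
Q = ΔU + W = -1180 J.

-1180 J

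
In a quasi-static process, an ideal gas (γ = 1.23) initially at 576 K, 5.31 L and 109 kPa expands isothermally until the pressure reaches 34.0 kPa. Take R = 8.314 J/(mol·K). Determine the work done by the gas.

n = P₁V₁/(RT₁) = 109×5.31/(8.314×576) = 0.121 mol.
Isothermal: T stays 576 K; PV = const ⇒ V₂ = 17.0 L, P₂ = 34.0 kPa.
W = nRT ln(V₂/V₁) = 0.121×8.314×576×ln(3.21) = 674 J.

674 J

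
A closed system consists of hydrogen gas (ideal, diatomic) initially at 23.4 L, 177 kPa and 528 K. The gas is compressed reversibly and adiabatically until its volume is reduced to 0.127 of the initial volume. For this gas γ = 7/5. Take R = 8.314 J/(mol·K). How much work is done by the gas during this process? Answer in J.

-13300 J

n = P₁V₁/(RT₁) = 177×23.4/(8.314×528) = 0.944 mol.
Adiabatic: TV^(γ−1) = const ⇒ T₂ = 528×(7.87)^0.400 = 1210 K; PV^γ = const ⇒ P₂ = 3180 kPa.
ΔU = nCvΔT = 0.944×20.8×(1210−528) = 13300 J.
Q = 0 for an adiabatic process, so W = −ΔU = -13300 J.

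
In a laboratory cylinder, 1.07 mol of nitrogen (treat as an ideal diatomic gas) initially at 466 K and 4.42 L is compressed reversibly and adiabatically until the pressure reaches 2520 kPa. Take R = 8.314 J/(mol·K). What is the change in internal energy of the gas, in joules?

P₁ = nRT₁/V₁ = 1.07×8.314×466/4.42 = 938 kPa.
Adiabatic: T₂/T₁ = (P₂/P₁)^((γ−1)/γ) ⇒ T₂ = 466×(2.69)^0.286 = 618 K; V₂ = 2.18 L.
For an ideal gas ΔU = nCvΔT with Cv = (5/2)R = 20.8 J/(mol·K).
ΔU = 1.07×20.8×(618−466) = 3380 J.

3380 J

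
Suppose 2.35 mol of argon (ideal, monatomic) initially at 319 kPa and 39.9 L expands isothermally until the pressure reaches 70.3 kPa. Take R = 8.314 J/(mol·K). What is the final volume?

181 L

T₁ = P₁V₁/(nR) = 319×39.9/(2.35×8.314) = 651 K.
Isothermal: T stays 651 K; PV = const ⇒ V₂ = 181 L, P₂ = 70.3 kPa.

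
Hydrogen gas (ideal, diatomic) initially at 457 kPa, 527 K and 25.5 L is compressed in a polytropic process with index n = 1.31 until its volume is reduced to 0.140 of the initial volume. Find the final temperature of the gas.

Polytropic n=1.31: T₂ = T₁(V₁/V₂)^(n−1) = 527×(7.14)^0.31 = 969 K; P₂ = P₁(V₁/V₂)^n = 6000 kPa.

969 K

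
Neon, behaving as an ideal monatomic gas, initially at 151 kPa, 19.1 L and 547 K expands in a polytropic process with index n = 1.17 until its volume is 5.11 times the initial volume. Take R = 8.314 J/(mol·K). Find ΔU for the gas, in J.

-1050 J

n = P₁V₁/(RT₁) = 151×19.1/(8.314×547) = 0.634 mol.
Polytropic n=1.17: T₂ = T₁(V₁/V₂)^(n−1) = 547×(0.196)^0.17 = 415 K; P₂ = P₁(V₁/V₂)^n = 22.4 kPa.
For an ideal gas ΔU = nCvΔT with Cv = (3/2)R = 12.5 J/(mol·K).
ΔU = 0.634×12.5×(415−547) = -1050 J.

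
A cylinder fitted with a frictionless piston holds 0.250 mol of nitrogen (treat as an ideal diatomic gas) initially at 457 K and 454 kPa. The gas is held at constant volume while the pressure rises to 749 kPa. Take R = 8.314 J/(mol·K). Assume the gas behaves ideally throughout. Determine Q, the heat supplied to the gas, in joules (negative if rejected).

V₁ = nRT₁/P₁ = 0.250×8.314×457/454 = 2.09 L.
Isochoric: V stays 2.09 L; P/T = const ⇒ T₂ = 754 K, P₂ = 749 kPa.
W = 0 (no volume change).
ΔU = nCvΔT = 0.250×20.8×(754−457) = 1540 J.
Q = ΔU = 1540 J.

1540 J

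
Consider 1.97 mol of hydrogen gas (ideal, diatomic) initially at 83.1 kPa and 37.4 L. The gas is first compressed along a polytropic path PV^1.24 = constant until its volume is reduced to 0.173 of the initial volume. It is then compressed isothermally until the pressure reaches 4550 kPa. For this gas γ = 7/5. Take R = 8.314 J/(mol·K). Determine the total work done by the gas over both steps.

-15400 J

T₁ = P₁V₁/(nR) = 83.1×37.4/(1.97×8.314) = 190 K.
Step 1 — Polytropic n=1.24: T₂ = T₁(V₁/V₂)^(n−1) = 190×(5.78)^0.24 = 289 K; P₂ = P₁(V₁/V₂)^n = 732 kPa.
W = (P₁V₁−P₂V₂)/(n−1) = (83.1×37.4−732×6.47)/0.24 = -6780 J.
ΔU = nCvΔT = 1.97×20.8×(289−190) = 4070 J.
Q = ΔU + W = -2710 J.
State after step 1: P = 732 kPa, V = 6.47 L, T = 289 K.
Step 2 — Isothermal: T stays 289 K; PV = const ⇒ V₂ = 1.04 L, P₂ = 4550 kPa.
ΔU = 0 (ideal gas, T constant).
W = nRT ln(V₂/V₁) = 1.97×8.314×289×ln(0.161) = -8650 J.
Q = ΔU + W = -8650 J.
Net over both steps: W = -15400 J, Q = -11400 J, ΔU = 4070 J.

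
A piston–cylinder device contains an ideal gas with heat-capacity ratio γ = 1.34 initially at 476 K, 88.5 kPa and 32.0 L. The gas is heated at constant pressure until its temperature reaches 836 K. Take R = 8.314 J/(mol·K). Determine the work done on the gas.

n = P₁V₁/(RT₁) = 88.5×32.0/(8.314×476) = 0.716 mol.
Isobaric: P stays 88.5 kPa; V/T = const ⇒ T₂ = 836 K, V₂ = 56.2 L.
W = PΔV = 88.5×(56.2−32.0) kPa·L = 2140 J.
Work done on the gas = −W_by = -2140 J.

-2140 J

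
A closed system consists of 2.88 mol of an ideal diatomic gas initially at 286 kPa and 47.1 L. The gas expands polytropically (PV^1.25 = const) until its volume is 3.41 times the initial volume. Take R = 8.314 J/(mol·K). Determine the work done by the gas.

T₁ = P₁V₁/(nR) = 286×47.1/(2.88×8.314) = 563 K.
Polytropic n=1.25: T₂ = T₁(V₁/V₂)^(n−1) = 563×(0.293)^0.25 = 414 K; P₂ = P₁(V₁/V₂)^n = 61.7 kPa.
W = (P₁V₁−P₂V₂)/(n−1) = (286×47.1−61.7×161)/0.25 = 14200 J.

14200 J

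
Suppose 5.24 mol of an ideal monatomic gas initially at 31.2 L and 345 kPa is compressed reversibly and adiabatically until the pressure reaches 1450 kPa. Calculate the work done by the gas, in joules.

T₁ = P₁V₁/(nR) = 345×31.2/(5.24×8.314) = 247 K.
Adiabatic: T₂/T₁ = (P₂/P₁)^((γ−1)/γ) ⇒ T₂ = 247×(4.20)^0.400 = 439 K; V₂ = 13.2 L.
ΔU = nCvΔT = 5.24×12.5×(439−247) = 12500 J.
Q = 0 for an adiabatic process, so W = −ΔU = -12500 J.

-12500 J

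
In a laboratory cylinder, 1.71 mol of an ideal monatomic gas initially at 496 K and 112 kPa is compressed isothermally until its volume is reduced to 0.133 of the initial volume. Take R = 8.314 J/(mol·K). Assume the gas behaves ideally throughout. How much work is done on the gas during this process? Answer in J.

14200 J

V₁ = nRT₁/P₁ = 1.71×8.314×496/112 = 63.0 L.
Isothermal: T stays 496 K; PV = const ⇒ V₂ = 8.37 L, P₂ = 842 kPa.
W = nRT ln(V₂/V₁) = 1.71×8.314×496×ln(0.133) = -14200 J.
Work done on the gas = −W_by = 14200 J.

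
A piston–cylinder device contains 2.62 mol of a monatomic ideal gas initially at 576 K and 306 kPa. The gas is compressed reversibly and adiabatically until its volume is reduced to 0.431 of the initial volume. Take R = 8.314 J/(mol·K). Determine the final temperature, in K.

1010 K

V₁ = nRT₁/P₁ = 2.62×8.314×576/306 = 41.0 L.
Adiabatic: TV^(γ−1) = const ⇒ T₂ = 576×(2.32)^0.667 = 1010 K; PV^γ = const ⇒ P₂ = 1240 kPa.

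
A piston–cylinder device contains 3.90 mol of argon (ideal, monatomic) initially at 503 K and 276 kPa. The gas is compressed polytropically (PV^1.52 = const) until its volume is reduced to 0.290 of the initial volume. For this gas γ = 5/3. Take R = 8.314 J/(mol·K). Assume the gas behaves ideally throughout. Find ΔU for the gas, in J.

22100 J

V₁ = nRT₁/P₁ = 3.90×8.314×503/276 = 59.1 L.
Polytropic n=1.52: T₂ = T₁(V₁/V₂)^(n−1) = 503×(3.45)^0.52 = 957 K; P₂ = P₁(V₁/V₂)^n = 1810 kPa.
For an ideal gas ΔU = nCvΔT with Cv = (3/2)R = 12.5 J/(mol·K).
ΔU = 3.90×12.5×(957−503) = 22100 J.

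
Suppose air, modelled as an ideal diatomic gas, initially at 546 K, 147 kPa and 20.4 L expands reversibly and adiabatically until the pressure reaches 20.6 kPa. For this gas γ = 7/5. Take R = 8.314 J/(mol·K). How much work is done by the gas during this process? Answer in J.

3220 J

n = P₁V₁/(RT₁) = 147×20.4/(8.314×546) = 0.661 mol.
Adiabatic: T₂/T₁ = (P₂/P₁)^((γ−1)/γ) ⇒ T₂ = 546×(0.140)^0.286 = 311 K; V₂ = 83.0 L.
ΔU = nCvΔT = 0.661×20.8×(311−546) = -3220 J.
Q = 0 for an adiabatic process, so W = −ΔU = 3220 J.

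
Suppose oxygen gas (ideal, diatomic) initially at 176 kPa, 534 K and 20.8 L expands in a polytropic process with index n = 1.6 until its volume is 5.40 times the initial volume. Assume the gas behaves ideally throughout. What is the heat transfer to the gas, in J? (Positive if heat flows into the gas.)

-1940 J

n = P₁V₁/(RT₁) = 176×20.8/(8.314×534) = 0.825 mol.
Polytropic n=1.6: T₂ = T₁(V₁/V₂)^(n−1) = 534×(0.185)^0.60 = 194 K; P₂ = P₁(V₁/V₂)^n = 11.8 kPa.
W = (P₁V₁−P₂V₂)/(n−1) = (176×20.8−11.8×112)/0.60 = 3880 J.
ΔU = nCvΔT = 0.825×20.8×(194−534) = -5820 J.
Q = ΔU + W = -1940 J.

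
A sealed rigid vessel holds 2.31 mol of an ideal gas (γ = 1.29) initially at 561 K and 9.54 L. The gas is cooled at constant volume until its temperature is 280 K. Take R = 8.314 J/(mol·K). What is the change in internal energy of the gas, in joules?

P₁ = nRT₁/V₁ = 2.31×8.314×561/9.54 = 1130 kPa.
Isochoric: V stays 9.54 L; P/T = const ⇒ T₂ = 280 K, P₂ = 564 kPa.
For an ideal gas ΔU = nCvΔT with Cv = R/(γ−1) = 28.7 J/(mol·K).
ΔU = 2.31×28.7×(280−561) = -18600 J.

-18600 J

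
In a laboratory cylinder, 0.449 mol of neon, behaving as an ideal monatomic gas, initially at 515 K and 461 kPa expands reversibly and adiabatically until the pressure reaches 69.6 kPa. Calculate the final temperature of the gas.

V₁ = nRT₁/P₁ = 0.449×8.314×515/461 = 4.17 L.
Adiabatic: T₂/T₁ = (P₂/P₁)^((γ−1)/γ) ⇒ T₂ = 515×(0.151)^0.400 = 242 K; V₂ = 13.0 L.

242 K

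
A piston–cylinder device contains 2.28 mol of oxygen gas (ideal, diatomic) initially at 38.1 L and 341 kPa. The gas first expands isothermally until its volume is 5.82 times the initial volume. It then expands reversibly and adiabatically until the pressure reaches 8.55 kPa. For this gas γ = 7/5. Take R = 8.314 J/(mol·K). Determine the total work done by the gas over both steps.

36600 J

T₁ = P₁V₁/(nR) = 341×38.1/(2.28×8.314) = 685 K.
Step 1 — Isothermal: T stays 685 K; PV = const ⇒ V₂ = 222 L, P₂ = 58.6 kPa.
ΔU = 0 (ideal gas, T constant).
W = nRT ln(V₂/V₁) = 2.28×8.314×685×ln(5.82) = 22900 J.
Q = ΔU + W = 22900 J.
State after step 1: P = 58.6 kPa, V = 222 L, T = 685 K.
Step 2 — Adiabatic: T₂/T₁ = (P₂/P₁)^((γ−1)/γ) ⇒ T₂ = 685×(0.146)^0.286 = 395 K; V₂ = 877 L.
ΔU = nCvΔT = 2.28×20.8×(395−685) = -13700 J.
Q = 0 for an adiabatic process, so W = −ΔU = 13700 J.
Net over both steps: W = 36600 J, Q = 22900 J, ΔU = -13700 J.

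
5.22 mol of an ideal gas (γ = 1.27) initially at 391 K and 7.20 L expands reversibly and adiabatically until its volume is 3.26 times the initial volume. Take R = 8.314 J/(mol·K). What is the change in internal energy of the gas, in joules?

-17200 J

P₁ = nRT₁/V₁ = 5.22×8.314×391/7.20 = 2360 kPa.
Adiabatic: TV^(γ−1) = const ⇒ T₂ = 391×(0.307)^0.270 = 284 K; PV^γ = const ⇒ P₂ = 525 kPa.
For an ideal gas ΔU = nCvΔT with Cv = R/(γ−1) = 30.8 J/(mol·K).
ΔU = 5.22×30.8×(284−391) = -17200 J.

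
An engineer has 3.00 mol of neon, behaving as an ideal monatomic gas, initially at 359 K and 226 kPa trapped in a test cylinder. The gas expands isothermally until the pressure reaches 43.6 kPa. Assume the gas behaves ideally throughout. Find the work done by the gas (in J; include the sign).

14700 J

V₁ = nRT₁/P₁ = 3.00×8.314×359/226 = 39.6 L.
Isothermal: T stays 359 K; PV = const ⇒ V₂ = 205 L, P₂ = 43.6 kPa.
W = nRT ln(V₂/V₁) = 3.00×8.314×359×ln(5.18) = 14700 J.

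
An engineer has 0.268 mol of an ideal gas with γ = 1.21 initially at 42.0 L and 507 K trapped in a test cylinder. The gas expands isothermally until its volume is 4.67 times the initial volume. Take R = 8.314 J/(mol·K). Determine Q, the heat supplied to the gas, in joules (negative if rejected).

P₁ = nRT₁/V₁ = 0.268×8.314×507/42.0 = 26.9 kPa.
Isothermal: T stays 507 K; PV = const ⇒ V₂ = 196 L, P₂ = 5.76 kPa.
ΔU = 0 (ideal gas, T constant).
W = nRT ln(V₂/V₁) = 0.268×8.314×507×ln(4.67) = 1740 J.
Q = ΔU + W = 1740 J.

1740 J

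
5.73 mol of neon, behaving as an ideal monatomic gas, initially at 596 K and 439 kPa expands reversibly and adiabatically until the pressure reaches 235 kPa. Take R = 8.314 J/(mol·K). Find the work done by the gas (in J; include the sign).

9420 J

V₁ = nRT₁/P₁ = 5.73×8.314×596/439 = 64.7 L.
Adiabatic: T₂/T₁ = (P₂/P₁)^((γ−1)/γ) ⇒ T₂ = 596×(0.535)^0.400 = 464 K; V₂ = 94.1 L.
ΔU = nCvΔT = 5.73×12.5×(464−596) = -9420 J.
Q = 0 for an adiabatic process, so W = −ΔU = 9420 J.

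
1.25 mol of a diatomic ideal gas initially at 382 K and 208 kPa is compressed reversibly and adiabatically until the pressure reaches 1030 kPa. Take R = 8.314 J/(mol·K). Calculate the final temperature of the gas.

V₁ = nRT₁/P₁ = 1.25×8.314×382/208 = 19.1 L.
Adiabatic: T₂/T₁ = (P₂/P₁)^((γ−1)/γ) ⇒ T₂ = 382×(4.95)^0.286 = 603 K; V₂ = 6.09 L.

603 K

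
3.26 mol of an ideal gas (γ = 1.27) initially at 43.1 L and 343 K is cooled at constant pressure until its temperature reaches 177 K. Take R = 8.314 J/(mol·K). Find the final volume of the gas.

P₁ = nRT₁/V₁ = 3.26×8.314×343/43.1 = 216 kPa.
Isobaric: P stays 216 kPa; V/T = const ⇒ T₂ = 177 K, V₂ = 22.2 L.

22.2 L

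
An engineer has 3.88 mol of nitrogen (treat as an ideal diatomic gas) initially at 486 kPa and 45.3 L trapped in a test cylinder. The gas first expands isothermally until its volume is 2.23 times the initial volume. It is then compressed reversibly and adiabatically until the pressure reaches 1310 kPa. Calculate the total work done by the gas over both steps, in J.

-19200 J

T₁ = P₁V₁/(nR) = 486×45.3/(3.88×8.314) = 682 K.
Step 1 — Isothermal: T stays 682 K; PV = const ⇒ V₂ = 101 L, P₂ = 218 kPa.
ΔU = 0 (ideal gas, T constant).
W = nRT ln(V₂/V₁) = 3.88×8.314×682×ln(2.23) = 17700 J.
Q = ΔU + W = 17700 J.
State after step 1: P = 218 kPa, V = 101 L, T = 682 K.
Step 2 — Adiabatic: T₂/T₁ = (P₂/P₁)^((γ−1)/γ) ⇒ T₂ = 682×(6.01)^0.286 = 1140 K; V₂ = 28.1 L.
ΔU = nCvΔT = 3.88×20.8×(1140−682) = 36800 J.
Q = 0 for an adiabatic process, so W = −ΔU = -36800 J.
Net over both steps: W = -19200 J, Q = 17700 J, ΔU = 36800 J.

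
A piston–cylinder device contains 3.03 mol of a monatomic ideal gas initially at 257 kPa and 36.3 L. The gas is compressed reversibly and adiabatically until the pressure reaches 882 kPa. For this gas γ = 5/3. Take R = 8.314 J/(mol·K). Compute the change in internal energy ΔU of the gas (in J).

8920 J

T₁ = P₁V₁/(nR) = 257×36.3/(3.03×8.314) = 370 K.
Adiabatic: T₂/T₁ = (P₂/P₁)^((γ−1)/γ) ⇒ T₂ = 370×(3.43)^0.400 = 606 K; V₂ = 17.3 L.
For an ideal gas ΔU = nCvΔT with Cv = (3/2)R = 12.5 J/(mol·K).
ΔU = 3.03×12.5×(606−370) = 8920 J.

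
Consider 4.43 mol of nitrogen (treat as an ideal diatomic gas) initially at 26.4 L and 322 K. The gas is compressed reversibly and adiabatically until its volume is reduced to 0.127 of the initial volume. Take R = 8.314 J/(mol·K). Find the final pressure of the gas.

P₁ = nRT₁/V₁ = 4.43×8.314×322/26.4 = 449 kPa.
Adiabatic: TV^(γ−1) = const ⇒ T₂ = 322×(7.87)^0.400 = 735 K; PV^γ = const ⇒ P₂ = 8070 kPa.

8070 kPa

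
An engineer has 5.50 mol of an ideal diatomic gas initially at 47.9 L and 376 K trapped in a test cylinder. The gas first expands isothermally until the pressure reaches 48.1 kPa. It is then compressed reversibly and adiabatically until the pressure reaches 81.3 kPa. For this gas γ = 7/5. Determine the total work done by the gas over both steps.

P₁ = nRT₁/V₁ = 5.50×8.314×376/47.9 = 359 kPa.
Step 1 — Isothermal: T stays 376 K; PV = const ⇒ V₂ = 357 L, P₂ = 48.1 kPa.
ΔU = 0 (ideal gas, T constant).
W = nRT ln(V₂/V₁) = 5.50×8.314×376×ln(7.46) = 34600 J.
Q = ΔU + W = 34600 J.
State after step 1: P = 48.1 kPa, V = 357 L, T = 376 K.
Step 2 — Adiabatic: T₂/T₁ = (P₂/P₁)^((γ−1)/γ) ⇒ T₂ = 376×(1.69)^0.286 = 437 K; V₂ = 246 L.
ΔU = nCvΔT = 5.50×20.8×(437−376) = 6950 J.
Q = 0 for an adiabatic process, so W = −ΔU = -6950 J.
Net over both steps: W = 27600 J, Q = 34600 J, ΔU = 6950 J.

27600 J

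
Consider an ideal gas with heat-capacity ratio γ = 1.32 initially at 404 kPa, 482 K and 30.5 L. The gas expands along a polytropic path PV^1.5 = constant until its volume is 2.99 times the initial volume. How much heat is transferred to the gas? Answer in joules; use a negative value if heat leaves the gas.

n = P₁V₁/(RT₁) = 404×30.5/(8.314×482) = 3.07 mol.
Polytropic n=1.5: T₂ = T₁(V₁/V₂)^(n−1) = 482×(0.334)^0.50 = 279 K; P₂ = P₁(V₁/V₂)^n = 78.1 kPa.
W = (P₁V₁−P₂V₂)/(n−1) = (404×30.5−78.1×91.2)/0.50 = 10400 J.
ΔU = nCvΔT = 3.07×26.0×(279−482) = -16200 J.
Q = ΔU + W = -5850 J.

-5850 J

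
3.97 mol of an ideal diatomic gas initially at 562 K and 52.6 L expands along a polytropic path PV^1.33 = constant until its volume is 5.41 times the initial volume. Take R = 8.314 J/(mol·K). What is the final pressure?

P₁ = nRT₁/V₁ = 3.97×8.314×562/52.6 = 353 kPa.
Polytropic n=1.33: T₂ = T₁(V₁/V₂)^(n−1) = 562×(0.185)^0.33 = 322 K; P₂ = P₁(V₁/V₂)^n = 37.3 kPa.

37.3 kPa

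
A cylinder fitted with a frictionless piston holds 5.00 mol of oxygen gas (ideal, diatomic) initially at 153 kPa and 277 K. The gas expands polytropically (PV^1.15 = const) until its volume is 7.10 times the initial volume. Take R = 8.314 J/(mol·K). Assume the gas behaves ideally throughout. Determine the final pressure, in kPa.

16.1 kPa

V₁ = nRT₁/P₁ = 5.00×8.314×277/153 = 75.3 L.
Polytropic n=1.15: T₂ = T₁(V₁/V₂)^(n−1) = 277×(0.141)^0.15 = 206 K; P₂ = P₁(V₁/V₂)^n = 16.1 kPa.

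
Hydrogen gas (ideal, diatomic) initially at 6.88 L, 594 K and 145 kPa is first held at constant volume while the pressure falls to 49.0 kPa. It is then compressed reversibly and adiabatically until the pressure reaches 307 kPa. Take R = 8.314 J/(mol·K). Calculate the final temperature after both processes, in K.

339 K

n = P₁V₁/(RT₁) = 145×6.88/(8.314×594) = 0.202 mol.
Step 1 — Isochoric: V stays 6.88 L; P/T = const ⇒ T₂ = 201 K, P₂ = 49.0 kPa.
W = 0 (no volume change).
ΔU = nCvΔT = 0.202×20.8×(201−594) = -1650 J.
Q = ΔU = -1650 J.
State after step 1: P = 49.0 kPa, V = 6.88 L, T = 201 K.
Step 2 — Adiabatic: T₂/T₁ = (P₂/P₁)^((γ−1)/γ) ⇒ T₂ = 201×(6.27)^0.286 = 339 K; V₂ = 1.86 L.
ΔU = nCvΔT = 0.202×20.8×(339−201) = 581 J.
Q = 0 for an adiabatic process, so W = −ΔU = -581 J.
Net over both steps: W = -581 J, Q = -1650 J, ΔU = -1070 J.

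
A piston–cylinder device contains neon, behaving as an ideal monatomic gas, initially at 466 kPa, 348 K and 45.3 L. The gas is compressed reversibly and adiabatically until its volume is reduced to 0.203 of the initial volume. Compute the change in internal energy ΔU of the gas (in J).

n = P₁V₁/(RT₁) = 466×45.3/(8.314×348) = 7.30 mol.
Adiabatic: TV^(γ−1) = const ⇒ T₂ = 348×(4.93)^0.667 = 1010 K; PV^γ = const ⇒ P₂ = 6650 kPa.
For an ideal gas ΔU = nCvΔT with Cv = (3/2)R = 12.5 J/(mol·K).
ΔU = 7.30×12.5×(1010−348) = 60000 J.

60000 J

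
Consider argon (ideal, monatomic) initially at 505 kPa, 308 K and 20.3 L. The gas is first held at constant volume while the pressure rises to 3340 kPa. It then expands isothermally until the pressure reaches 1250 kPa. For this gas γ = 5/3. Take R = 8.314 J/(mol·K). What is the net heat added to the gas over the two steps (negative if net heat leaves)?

n = P₁V₁/(RT₁) = 505×20.3/(8.314×308) = 4.00 mol.
Step 1 — Isochoric: V stays 20.3 L; P/T = const ⇒ T₂ = 2040 K, P₂ = 3340 kPa.
W = 0 (no volume change).
ΔU = nCvΔT = 4.00×12.5×(2040−308) = 86300 J.
Q = ΔU = 86300 J.
State after step 1: P = 3340 kPa, V = 20.3 L, T = 2040 K.
Step 2 — Isothermal: T stays 2040 K; PV = const ⇒ V₂ = 54.2 L, P₂ = 1250 kPa.
ΔU = 0 (ideal gas, T constant).
W = nRT ln(V₂/V₁) = 4.00×8.314×2040×ln(2.67) = 66600 J.
Q = ΔU + W = 66600 J.
Net over both steps: W = 66600 J, Q = 153000 J, ΔU = 86300 J.

153000 J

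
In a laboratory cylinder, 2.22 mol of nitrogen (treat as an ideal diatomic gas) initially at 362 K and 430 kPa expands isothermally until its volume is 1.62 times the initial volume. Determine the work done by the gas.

V₁ = nRT₁/P₁ = 2.22×8.314×362/430 = 15.5 L.
Isothermal: T stays 362 K; PV = const ⇒ V₂ = 25.2 L, P₂ = 265 kPa.
W = nRT ln(V₂/V₁) = 2.22×8.314×362×ln(1.62) = 3220 J.

3220 J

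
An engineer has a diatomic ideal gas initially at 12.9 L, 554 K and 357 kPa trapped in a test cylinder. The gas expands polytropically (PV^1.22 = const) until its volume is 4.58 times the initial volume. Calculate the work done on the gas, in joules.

n = P₁V₁/(RT₁) = 357×12.9/(8.314×554) = 1.00 mol.
Polytropic n=1.22: T₂ = T₁(V₁/V₂)^(n−1) = 554×(0.218)^0.22 = 396 K; P₂ = P₁(V₁/V₂)^n = 55.8 kPa.
W = (P₁V₁−P₂V₂)/(n−1) = (357×12.9−55.8×59.1)/0.22 = 5960 J.
Work done on the gas = −W_by = -5960 J.

-5960 J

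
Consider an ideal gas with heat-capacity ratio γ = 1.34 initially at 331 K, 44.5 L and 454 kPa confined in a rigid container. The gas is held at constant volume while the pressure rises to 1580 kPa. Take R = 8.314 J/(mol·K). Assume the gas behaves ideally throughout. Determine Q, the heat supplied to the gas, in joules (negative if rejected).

147000 J

n = P₁V₁/(RT₁) = 454×44.5/(8.314×331) = 7.34 mol.
Isochoric: V stays 44.5 L; P/T = const ⇒ T₂ = 1150 K, P₂ = 1580 kPa.
W = 0 (no volume change).
ΔU = nCvΔT = 7.34×24.5×(1150−331) = 147000 J.
Q = ΔU = 147000 J.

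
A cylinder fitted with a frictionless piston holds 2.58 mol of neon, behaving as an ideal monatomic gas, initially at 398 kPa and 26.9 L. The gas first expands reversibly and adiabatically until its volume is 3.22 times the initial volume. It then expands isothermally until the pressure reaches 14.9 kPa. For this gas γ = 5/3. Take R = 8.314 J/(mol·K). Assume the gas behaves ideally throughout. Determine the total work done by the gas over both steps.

15300 J

T₁ = P₁V₁/(nR) = 398×26.9/(2.58×8.314) = 499 K.
Step 1 — Adiabatic: TV^(γ−1) = const ⇒ T₂ = 499×(0.311)^0.667 = 229 K; PV^γ = const ⇒ P₂ = 56.7 kPa.
ΔU = nCvΔT = 2.58×12.5×(229−499) = -8690 J.
Q = 0 for an adiabatic process, so W = −ΔU = 8690 J.
State after step 1: P = 56.7 kPa, V = 86.6 L, T = 229 K.
Step 2 — Isothermal: T stays 229 K; PV = const ⇒ V₂ = 330 L, P₂ = 14.9 kPa.
ΔU = 0 (ideal gas, T constant).
W = nRT ln(V₂/V₁) = 2.58×8.314×229×ln(3.80) = 6560 J.
Q = ΔU + W = 6560 J.
Net over both steps: W = 15300 J, Q = 6560 J, ΔU = -8690 J.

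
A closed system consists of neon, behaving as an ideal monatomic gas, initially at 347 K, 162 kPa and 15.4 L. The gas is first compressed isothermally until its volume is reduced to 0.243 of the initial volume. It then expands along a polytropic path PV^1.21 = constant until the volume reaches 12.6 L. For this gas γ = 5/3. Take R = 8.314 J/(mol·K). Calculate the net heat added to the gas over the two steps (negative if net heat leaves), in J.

-1700 J

n = P₁V₁/(RT₁) = 162×15.4/(8.314×347) = 0.865 mol.
Step 1 — Isothermal: T stays 347 K; PV = const ⇒ V₂ = 3.74 L, P₂ = 667 kPa.
ΔU = 0 (ideal gas, T constant).
W = nRT ln(V₂/V₁) = 0.865×8.314×347×ln(0.243) = -3530 J.
Q = ΔU + W = -3530 J.
State after step 1: P = 667 kPa, V = 3.74 L, T = 347 K.
Step 2 — Polytropic n=1.21: T₂ = T₁(V₁/V₂)^(n−1) = 347×(0.297)^0.21 = 269 K; P₂ = P₁(V₁/V₂)^n = 153 kPa.
W = (P₁V₁−P₂V₂)/(n−1) = (667×3.74−153×12.6)/0.21 = 2670 J.
ΔU = nCvΔT = 0.865×12.5×(269−347) = -842 J.
Q = ΔU + W = 1830 J.
Net over both steps: W = -856 J, Q = -1700 J, ΔU = -842 J.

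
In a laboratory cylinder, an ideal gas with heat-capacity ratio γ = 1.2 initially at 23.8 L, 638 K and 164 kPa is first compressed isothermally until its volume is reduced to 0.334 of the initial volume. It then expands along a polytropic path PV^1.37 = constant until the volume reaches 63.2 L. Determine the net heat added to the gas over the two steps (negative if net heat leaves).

n = P₁V₁/(RT₁) = 164×23.8/(8.314×638) = 0.736 mol.
Step 1 — Isothermal: T stays 638 K; PV = const ⇒ V₂ = 7.95 L, P₂ = 491 kPa.
ΔU = 0 (ideal gas, T constant).
W = nRT ln(V₂/V₁) = 0.736×8.314×638×ln(0.334) = -4280 J.
Q = ΔU + W = -4280 J.
State after step 1: P = 491 kPa, V = 7.95 L, T = 638 K.
Step 2 — Polytropic n=1.37: T₂ = T₁(V₁/V₂)^(n−1) = 638×(0.126)^0.37 = 296 K; P₂ = P₁(V₁/V₂)^n = 28.7 kPa.
W = (P₁V₁−P₂V₂)/(n−1) = (491×7.95−28.7×63.2)/0.37 = 5650 J.
ΔU = nCvΔT = 0.736×41.6×(296−638) = -10500 J.
Q = ΔU + W = -4800 J.
Net over both steps: W = 1370 J, Q = -9080 J, ΔU = -10500 J.

-9080 J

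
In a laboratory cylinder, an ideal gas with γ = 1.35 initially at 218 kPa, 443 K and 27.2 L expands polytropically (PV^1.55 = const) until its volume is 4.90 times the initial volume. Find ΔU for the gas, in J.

-9870 J

n = P₁V₁/(RT₁) = 218×27.2/(8.314×443) = 1.61 mol.
Polytropic n=1.55: T₂ = T₁(V₁/V₂)^(n−1) = 443×(0.204)^0.55 = 185 K; P₂ = P₁(V₁/V₂)^n = 18.6 kPa.
For an ideal gas ΔU = nCvΔT with Cv = R/(γ−1) = 23.8 J/(mol·K).
ΔU = 1.61×23.8×(185−443) = -9870 J.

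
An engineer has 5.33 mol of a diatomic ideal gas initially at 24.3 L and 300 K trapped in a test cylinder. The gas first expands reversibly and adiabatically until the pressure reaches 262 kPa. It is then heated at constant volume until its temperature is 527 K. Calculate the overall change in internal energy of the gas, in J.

25100 J

P₁ = nRT₁/V₁ = 5.33×8.314×300/24.3 = 547 kPa.
Step 1 — Adiabatic: T₂/T₁ = (P₂/P₁)^((γ−1)/γ) ⇒ T₂ = 300×(0.479)^0.286 = 243 K; V₂ = 41.1 L.
ΔU = nCvΔT = 5.33×20.8×(243−300) = -6300 J.
Q = 0 for an adiabatic process, so W = −ΔU = 6300 J.
State after step 1: P = 262 kPa, V = 41.1 L, T = 243 K.
Step 2 — Isochoric: V stays 41.1 L; P/T = const ⇒ T₂ = 527 K, P₂ = 568 kPa.
W = 0 (no volume change).
ΔU = nCvΔT = 5.33×20.8×(527−243) = 31500 J.
Q = ΔU = 31500 J.
Net over both steps: W = 6300 J, Q = 31500 J, ΔU = 25100 J.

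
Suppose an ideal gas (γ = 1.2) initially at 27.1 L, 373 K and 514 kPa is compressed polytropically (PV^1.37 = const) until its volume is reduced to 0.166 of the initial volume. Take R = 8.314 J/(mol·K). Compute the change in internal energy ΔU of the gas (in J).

n = P₁V₁/(RT₁) = 514×27.1/(8.314×373) = 4.49 mol.
Polytropic n=1.37: T₂ = T₁(V₁/V₂)^(n−1) = 373×(6.02)^0.37 = 725 K; P₂ = P₁(V₁/V₂)^n = 6020 kPa.
For an ideal gas ΔU = nCvΔT with Cv = R/(γ−1) = 41.6 J/(mol·K).
ΔU = 4.49×41.6×(725−373) = 65700 J.

65700 J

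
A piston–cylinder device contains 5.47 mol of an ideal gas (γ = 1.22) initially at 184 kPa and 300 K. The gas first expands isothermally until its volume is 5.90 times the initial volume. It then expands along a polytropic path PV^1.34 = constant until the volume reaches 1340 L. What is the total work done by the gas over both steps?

36900 J

V₁ = nRT₁/P₁ = 5.47×8.314×300/184 = 74.1 L.
Step 1 — Isothermal: T stays 300 K; PV = const ⇒ V₂ = 437 L, P₂ = 31.2 kPa.
ΔU = 0 (ideal gas, T constant).
W = nRT ln(V₂/V₁) = 5.47×8.314×300×ln(5.90) = 24200 J.
Q = ΔU + W = 24200 J.
State after step 1: P = 31.2 kPa, V = 437 L, T = 300 K.
Step 2 — Polytropic n=1.34: T₂ = T₁(V₁/V₂)^(n−1) = 300×(0.326)^0.34 = 205 K; P₂ = P₁(V₁/V₂)^n = 6.96 kPa.
W = (P₁V₁−P₂V₂)/(n−1) = (31.2×437−6.96×1340)/0.34 = 12700 J.
ΔU = nCvΔT = 5.47×37.8×(205−300) = -19600 J.
Q = ΔU + W = -6930 J.
Net over both steps: W = 36900 J, Q = 17300 J, ΔU = -19600 J.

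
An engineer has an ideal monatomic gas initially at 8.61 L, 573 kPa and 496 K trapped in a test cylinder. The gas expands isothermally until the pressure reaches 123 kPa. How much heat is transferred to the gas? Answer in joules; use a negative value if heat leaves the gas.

n = P₁V₁/(RT₁) = 573×8.61/(8.314×496) = 1.20 mol.
Isothermal: T stays 496 K; PV = const ⇒ V₂ = 40.1 L, P₂ = 123 kPa.
ΔU = 0 (ideal gas, T constant).
W = nRT ln(V₂/V₁) = 1.20×8.314×496×ln(4.66) = 7590 J.
Q = ΔU + W = 7590 J.

7590 J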